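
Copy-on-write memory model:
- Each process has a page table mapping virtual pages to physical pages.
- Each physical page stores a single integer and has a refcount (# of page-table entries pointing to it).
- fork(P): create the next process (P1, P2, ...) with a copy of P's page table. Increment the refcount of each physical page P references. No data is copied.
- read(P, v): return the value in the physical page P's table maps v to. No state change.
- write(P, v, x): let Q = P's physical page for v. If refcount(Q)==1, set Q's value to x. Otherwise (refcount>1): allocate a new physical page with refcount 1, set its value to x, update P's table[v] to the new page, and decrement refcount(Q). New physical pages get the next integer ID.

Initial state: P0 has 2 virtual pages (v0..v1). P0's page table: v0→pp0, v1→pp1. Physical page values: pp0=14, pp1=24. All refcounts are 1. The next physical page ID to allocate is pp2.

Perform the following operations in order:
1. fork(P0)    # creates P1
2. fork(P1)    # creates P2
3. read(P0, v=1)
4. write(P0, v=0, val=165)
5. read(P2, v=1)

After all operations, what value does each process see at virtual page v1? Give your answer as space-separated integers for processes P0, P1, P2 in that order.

Op 1: fork(P0) -> P1. 2 ppages; refcounts: pp0:2 pp1:2
Op 2: fork(P1) -> P2. 2 ppages; refcounts: pp0:3 pp1:3
Op 3: read(P0, v1) -> 24. No state change.
Op 4: write(P0, v0, 165). refcount(pp0)=3>1 -> COPY to pp2. 3 ppages; refcounts: pp0:2 pp1:3 pp2:1
Op 5: read(P2, v1) -> 24. No state change.
P0: v1 -> pp1 = 24
P1: v1 -> pp1 = 24
P2: v1 -> pp1 = 24

Answer: 24 24 24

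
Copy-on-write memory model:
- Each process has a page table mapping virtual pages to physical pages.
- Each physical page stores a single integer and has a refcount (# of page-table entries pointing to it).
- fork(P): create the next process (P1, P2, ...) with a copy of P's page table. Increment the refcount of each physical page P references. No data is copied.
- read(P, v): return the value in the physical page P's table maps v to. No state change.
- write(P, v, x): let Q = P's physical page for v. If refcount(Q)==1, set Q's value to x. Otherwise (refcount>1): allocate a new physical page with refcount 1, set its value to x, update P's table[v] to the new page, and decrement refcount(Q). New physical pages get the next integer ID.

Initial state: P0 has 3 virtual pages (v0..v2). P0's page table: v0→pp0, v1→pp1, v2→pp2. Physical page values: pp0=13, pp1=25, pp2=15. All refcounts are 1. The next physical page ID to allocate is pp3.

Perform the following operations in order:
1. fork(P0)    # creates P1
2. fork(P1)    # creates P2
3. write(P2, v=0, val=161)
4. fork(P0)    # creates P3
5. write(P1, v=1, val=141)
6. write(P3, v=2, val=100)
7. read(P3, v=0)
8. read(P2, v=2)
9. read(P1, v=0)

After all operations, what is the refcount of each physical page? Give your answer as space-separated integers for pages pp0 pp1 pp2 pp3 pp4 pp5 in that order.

Answer: 3 3 3 1 1 1

Derivation:
Op 1: fork(P0) -> P1. 3 ppages; refcounts: pp0:2 pp1:2 pp2:2
Op 2: fork(P1) -> P2. 3 ppages; refcounts: pp0:3 pp1:3 pp2:3
Op 3: write(P2, v0, 161). refcount(pp0)=3>1 -> COPY to pp3. 4 ppages; refcounts: pp0:2 pp1:3 pp2:3 pp3:1
Op 4: fork(P0) -> P3. 4 ppages; refcounts: pp0:3 pp1:4 pp2:4 pp3:1
Op 5: write(P1, v1, 141). refcount(pp1)=4>1 -> COPY to pp4. 5 ppages; refcounts: pp0:3 pp1:3 pp2:4 pp3:1 pp4:1
Op 6: write(P3, v2, 100). refcount(pp2)=4>1 -> COPY to pp5. 6 ppages; refcounts: pp0:3 pp1:3 pp2:3 pp3:1 pp4:1 pp5:1
Op 7: read(P3, v0) -> 13. No state change.
Op 8: read(P2, v2) -> 15. No state change.
Op 9: read(P1, v0) -> 13. No state change.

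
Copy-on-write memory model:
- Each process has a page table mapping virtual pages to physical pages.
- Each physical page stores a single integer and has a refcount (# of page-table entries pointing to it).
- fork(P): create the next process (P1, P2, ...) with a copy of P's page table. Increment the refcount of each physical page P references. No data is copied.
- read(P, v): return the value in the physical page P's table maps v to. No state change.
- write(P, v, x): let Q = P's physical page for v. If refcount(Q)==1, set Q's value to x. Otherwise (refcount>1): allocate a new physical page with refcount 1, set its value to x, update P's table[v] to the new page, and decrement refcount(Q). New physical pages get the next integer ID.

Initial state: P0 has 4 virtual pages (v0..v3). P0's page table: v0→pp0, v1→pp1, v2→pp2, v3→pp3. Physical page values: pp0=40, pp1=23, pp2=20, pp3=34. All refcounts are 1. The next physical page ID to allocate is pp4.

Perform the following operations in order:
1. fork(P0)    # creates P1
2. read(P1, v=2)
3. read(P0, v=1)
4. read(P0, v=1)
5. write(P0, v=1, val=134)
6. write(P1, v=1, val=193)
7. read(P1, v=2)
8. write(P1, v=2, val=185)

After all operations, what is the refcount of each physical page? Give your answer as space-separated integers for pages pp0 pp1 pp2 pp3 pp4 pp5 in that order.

Answer: 2 1 1 2 1 1

Derivation:
Op 1: fork(P0) -> P1. 4 ppages; refcounts: pp0:2 pp1:2 pp2:2 pp3:2
Op 2: read(P1, v2) -> 20. No state change.
Op 3: read(P0, v1) -> 23. No state change.
Op 4: read(P0, v1) -> 23. No state change.
Op 5: write(P0, v1, 134). refcount(pp1)=2>1 -> COPY to pp4. 5 ppages; refcounts: pp0:2 pp1:1 pp2:2 pp3:2 pp4:1
Op 6: write(P1, v1, 193). refcount(pp1)=1 -> write in place. 5 ppages; refcounts: pp0:2 pp1:1 pp2:2 pp3:2 pp4:1
Op 7: read(P1, v2) -> 20. No state change.
Op 8: write(P1, v2, 185). refcount(pp2)=2>1 -> COPY to pp5. 6 ppages; refcounts: pp0:2 pp1:1 pp2:1 pp3:2 pp4:1 pp5:1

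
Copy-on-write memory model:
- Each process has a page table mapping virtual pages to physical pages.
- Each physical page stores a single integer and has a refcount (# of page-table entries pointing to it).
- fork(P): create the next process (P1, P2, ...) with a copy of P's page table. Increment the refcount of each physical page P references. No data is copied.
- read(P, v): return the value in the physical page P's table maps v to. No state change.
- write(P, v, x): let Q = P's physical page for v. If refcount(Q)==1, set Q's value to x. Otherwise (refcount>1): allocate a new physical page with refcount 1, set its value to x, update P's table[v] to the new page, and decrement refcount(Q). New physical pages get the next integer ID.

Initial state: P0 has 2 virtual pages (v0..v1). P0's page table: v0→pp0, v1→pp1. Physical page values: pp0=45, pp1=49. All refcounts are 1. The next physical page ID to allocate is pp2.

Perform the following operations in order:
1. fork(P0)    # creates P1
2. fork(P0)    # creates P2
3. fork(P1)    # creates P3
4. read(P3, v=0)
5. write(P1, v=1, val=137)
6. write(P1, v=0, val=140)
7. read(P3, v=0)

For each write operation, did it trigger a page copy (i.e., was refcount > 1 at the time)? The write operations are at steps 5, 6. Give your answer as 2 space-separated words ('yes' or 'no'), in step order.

Op 1: fork(P0) -> P1. 2 ppages; refcounts: pp0:2 pp1:2
Op 2: fork(P0) -> P2. 2 ppages; refcounts: pp0:3 pp1:3
Op 3: fork(P1) -> P3. 2 ppages; refcounts: pp0:4 pp1:4
Op 4: read(P3, v0) -> 45. No state change.
Op 5: write(P1, v1, 137). refcount(pp1)=4>1 -> COPY to pp2. 3 ppages; refcounts: pp0:4 pp1:3 pp2:1
Op 6: write(P1, v0, 140). refcount(pp0)=4>1 -> COPY to pp3. 4 ppages; refcounts: pp0:3 pp1:3 pp2:1 pp3:1
Op 7: read(P3, v0) -> 45. No state change.

yes yes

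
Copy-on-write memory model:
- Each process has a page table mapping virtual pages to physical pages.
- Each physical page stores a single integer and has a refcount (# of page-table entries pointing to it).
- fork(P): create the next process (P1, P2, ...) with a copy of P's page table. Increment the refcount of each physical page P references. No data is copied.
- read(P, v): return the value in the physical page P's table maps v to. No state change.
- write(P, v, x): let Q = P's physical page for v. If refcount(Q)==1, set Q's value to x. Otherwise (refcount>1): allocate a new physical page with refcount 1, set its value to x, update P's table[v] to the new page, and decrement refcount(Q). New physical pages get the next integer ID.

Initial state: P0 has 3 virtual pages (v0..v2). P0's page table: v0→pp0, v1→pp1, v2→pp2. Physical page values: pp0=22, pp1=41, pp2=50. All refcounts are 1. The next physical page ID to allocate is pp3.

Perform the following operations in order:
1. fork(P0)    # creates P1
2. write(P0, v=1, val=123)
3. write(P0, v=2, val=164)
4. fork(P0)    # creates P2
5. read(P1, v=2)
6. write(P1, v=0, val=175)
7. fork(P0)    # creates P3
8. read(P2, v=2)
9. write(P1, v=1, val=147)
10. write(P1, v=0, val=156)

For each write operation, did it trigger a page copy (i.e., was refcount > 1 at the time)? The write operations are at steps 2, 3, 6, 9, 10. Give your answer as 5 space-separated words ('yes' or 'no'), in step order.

Op 1: fork(P0) -> P1. 3 ppages; refcounts: pp0:2 pp1:2 pp2:2
Op 2: write(P0, v1, 123). refcount(pp1)=2>1 -> COPY to pp3. 4 ppages; refcounts: pp0:2 pp1:1 pp2:2 pp3:1
Op 3: write(P0, v2, 164). refcount(pp2)=2>1 -> COPY to pp4. 5 ppages; refcounts: pp0:2 pp1:1 pp2:1 pp3:1 pp4:1
Op 4: fork(P0) -> P2. 5 ppages; refcounts: pp0:3 pp1:1 pp2:1 pp3:2 pp4:2
Op 5: read(P1, v2) -> 50. No state change.
Op 6: write(P1, v0, 175). refcount(pp0)=3>1 -> COPY to pp5. 6 ppages; refcounts: pp0:2 pp1:1 pp2:1 pp3:2 pp4:2 pp5:1
Op 7: fork(P0) -> P3. 6 ppages; refcounts: pp0:3 pp1:1 pp2:1 pp3:3 pp4:3 pp5:1
Op 8: read(P2, v2) -> 164. No state change.
Op 9: write(P1, v1, 147). refcount(pp1)=1 -> write in place. 6 ppages; refcounts: pp0:3 pp1:1 pp2:1 pp3:3 pp4:3 pp5:1
Op 10: write(P1, v0, 156). refcount(pp5)=1 -> write in place. 6 ppages; refcounts: pp0:3 pp1:1 pp2:1 pp3:3 pp4:3 pp5:1

yes yes yes no no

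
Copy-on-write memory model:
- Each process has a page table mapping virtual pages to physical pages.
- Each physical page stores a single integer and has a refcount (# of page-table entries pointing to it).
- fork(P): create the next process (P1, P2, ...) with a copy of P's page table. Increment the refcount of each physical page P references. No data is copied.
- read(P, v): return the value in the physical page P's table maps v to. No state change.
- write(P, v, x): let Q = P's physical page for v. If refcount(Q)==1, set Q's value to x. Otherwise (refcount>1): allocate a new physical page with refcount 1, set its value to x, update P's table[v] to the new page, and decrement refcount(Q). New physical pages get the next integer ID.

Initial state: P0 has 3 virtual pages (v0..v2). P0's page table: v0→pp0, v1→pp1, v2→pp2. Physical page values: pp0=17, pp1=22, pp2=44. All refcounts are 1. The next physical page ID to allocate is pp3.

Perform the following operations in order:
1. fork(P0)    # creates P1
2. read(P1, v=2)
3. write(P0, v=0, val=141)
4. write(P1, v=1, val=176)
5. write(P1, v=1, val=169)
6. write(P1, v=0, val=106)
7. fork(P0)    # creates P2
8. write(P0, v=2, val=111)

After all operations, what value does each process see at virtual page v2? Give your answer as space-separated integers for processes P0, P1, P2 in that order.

Answer: 111 44 44

Derivation:
Op 1: fork(P0) -> P1. 3 ppages; refcounts: pp0:2 pp1:2 pp2:2
Op 2: read(P1, v2) -> 44. No state change.
Op 3: write(P0, v0, 141). refcount(pp0)=2>1 -> COPY to pp3. 4 ppages; refcounts: pp0:1 pp1:2 pp2:2 pp3:1
Op 4: write(P1, v1, 176). refcount(pp1)=2>1 -> COPY to pp4. 5 ppages; refcounts: pp0:1 pp1:1 pp2:2 pp3:1 pp4:1
Op 5: write(P1, v1, 169). refcount(pp4)=1 -> write in place. 5 ppages; refcounts: pp0:1 pp1:1 pp2:2 pp3:1 pp4:1
Op 6: write(P1, v0, 106). refcount(pp0)=1 -> write in place. 5 ppages; refcounts: pp0:1 pp1:1 pp2:2 pp3:1 pp4:1
Op 7: fork(P0) -> P2. 5 ppages; refcounts: pp0:1 pp1:2 pp2:3 pp3:2 pp4:1
Op 8: write(P0, v2, 111). refcount(pp2)=3>1 -> COPY to pp5. 6 ppages; refcounts: pp0:1 pp1:2 pp2:2 pp3:2 pp4:1 pp5:1
P0: v2 -> pp5 = 111
P1: v2 -> pp2 = 44
P2: v2 -> pp2 = 44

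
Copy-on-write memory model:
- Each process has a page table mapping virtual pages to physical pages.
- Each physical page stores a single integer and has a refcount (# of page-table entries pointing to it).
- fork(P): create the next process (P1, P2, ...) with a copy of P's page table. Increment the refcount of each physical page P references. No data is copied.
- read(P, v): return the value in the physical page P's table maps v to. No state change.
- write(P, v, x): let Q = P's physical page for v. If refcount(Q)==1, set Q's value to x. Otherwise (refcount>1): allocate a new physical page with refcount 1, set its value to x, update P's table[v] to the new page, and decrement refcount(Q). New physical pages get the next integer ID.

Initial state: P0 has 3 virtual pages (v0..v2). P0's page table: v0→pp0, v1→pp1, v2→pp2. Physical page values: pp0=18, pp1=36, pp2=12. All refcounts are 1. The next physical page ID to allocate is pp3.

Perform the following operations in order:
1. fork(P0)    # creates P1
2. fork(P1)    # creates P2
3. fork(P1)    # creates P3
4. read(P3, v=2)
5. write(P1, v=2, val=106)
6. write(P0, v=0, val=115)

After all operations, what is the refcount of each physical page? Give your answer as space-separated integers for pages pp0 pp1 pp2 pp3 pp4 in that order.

Op 1: fork(P0) -> P1. 3 ppages; refcounts: pp0:2 pp1:2 pp2:2
Op 2: fork(P1) -> P2. 3 ppages; refcounts: pp0:3 pp1:3 pp2:3
Op 3: fork(P1) -> P3. 3 ppages; refcounts: pp0:4 pp1:4 pp2:4
Op 4: read(P3, v2) -> 12. No state change.
Op 5: write(P1, v2, 106). refcount(pp2)=4>1 -> COPY to pp3. 4 ppages; refcounts: pp0:4 pp1:4 pp2:3 pp3:1
Op 6: write(P0, v0, 115). refcount(pp0)=4>1 -> COPY to pp4. 5 ppages; refcounts: pp0:3 pp1:4 pp2:3 pp3:1 pp4:1

Answer: 3 4 3 1 1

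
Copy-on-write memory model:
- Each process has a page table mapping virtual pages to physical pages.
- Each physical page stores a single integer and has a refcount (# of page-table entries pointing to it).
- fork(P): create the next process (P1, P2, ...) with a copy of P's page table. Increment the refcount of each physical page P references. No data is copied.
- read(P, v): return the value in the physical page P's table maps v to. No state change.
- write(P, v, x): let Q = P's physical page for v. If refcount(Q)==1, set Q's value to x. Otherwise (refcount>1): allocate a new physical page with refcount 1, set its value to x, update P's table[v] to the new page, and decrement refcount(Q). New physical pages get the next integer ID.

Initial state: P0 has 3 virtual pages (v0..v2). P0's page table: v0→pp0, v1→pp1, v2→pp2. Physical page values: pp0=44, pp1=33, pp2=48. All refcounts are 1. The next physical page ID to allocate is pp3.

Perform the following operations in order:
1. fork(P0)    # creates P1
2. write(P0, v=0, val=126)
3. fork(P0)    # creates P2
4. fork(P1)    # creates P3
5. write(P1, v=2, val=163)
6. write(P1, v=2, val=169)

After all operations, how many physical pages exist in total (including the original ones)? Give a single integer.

Answer: 5

Derivation:
Op 1: fork(P0) -> P1. 3 ppages; refcounts: pp0:2 pp1:2 pp2:2
Op 2: write(P0, v0, 126). refcount(pp0)=2>1 -> COPY to pp3. 4 ppages; refcounts: pp0:1 pp1:2 pp2:2 pp3:1
Op 3: fork(P0) -> P2. 4 ppages; refcounts: pp0:1 pp1:3 pp2:3 pp3:2
Op 4: fork(P1) -> P3. 4 ppages; refcounts: pp0:2 pp1:4 pp2:4 pp3:2
Op 5: write(P1, v2, 163). refcount(pp2)=4>1 -> COPY to pp4. 5 ppages; refcounts: pp0:2 pp1:4 pp2:3 pp3:2 pp4:1
Op 6: write(P1, v2, 169). refcount(pp4)=1 -> write in place. 5 ppages; refcounts: pp0:2 pp1:4 pp2:3 pp3:2 pp4:1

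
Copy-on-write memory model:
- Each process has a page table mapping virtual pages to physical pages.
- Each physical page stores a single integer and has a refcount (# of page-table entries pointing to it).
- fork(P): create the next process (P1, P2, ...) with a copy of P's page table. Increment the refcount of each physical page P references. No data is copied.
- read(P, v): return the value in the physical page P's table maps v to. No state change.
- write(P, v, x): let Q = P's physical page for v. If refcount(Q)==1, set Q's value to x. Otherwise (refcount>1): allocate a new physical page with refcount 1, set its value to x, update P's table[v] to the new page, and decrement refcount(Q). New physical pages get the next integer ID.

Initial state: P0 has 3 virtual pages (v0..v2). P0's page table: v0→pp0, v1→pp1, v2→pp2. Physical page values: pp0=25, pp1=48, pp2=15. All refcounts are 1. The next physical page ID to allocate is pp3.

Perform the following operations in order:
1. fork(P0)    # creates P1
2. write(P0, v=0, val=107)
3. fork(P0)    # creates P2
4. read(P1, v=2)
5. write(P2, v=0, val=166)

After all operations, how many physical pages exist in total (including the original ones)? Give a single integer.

Op 1: fork(P0) -> P1. 3 ppages; refcounts: pp0:2 pp1:2 pp2:2
Op 2: write(P0, v0, 107). refcount(pp0)=2>1 -> COPY to pp3. 4 ppages; refcounts: pp0:1 pp1:2 pp2:2 pp3:1
Op 3: fork(P0) -> P2. 4 ppages; refcounts: pp0:1 pp1:3 pp2:3 pp3:2
Op 4: read(P1, v2) -> 15. No state change.
Op 5: write(P2, v0, 166). refcount(pp3)=2>1 -> COPY to pp4. 5 ppages; refcounts: pp0:1 pp1:3 pp2:3 pp3:1 pp4:1

Answer: 5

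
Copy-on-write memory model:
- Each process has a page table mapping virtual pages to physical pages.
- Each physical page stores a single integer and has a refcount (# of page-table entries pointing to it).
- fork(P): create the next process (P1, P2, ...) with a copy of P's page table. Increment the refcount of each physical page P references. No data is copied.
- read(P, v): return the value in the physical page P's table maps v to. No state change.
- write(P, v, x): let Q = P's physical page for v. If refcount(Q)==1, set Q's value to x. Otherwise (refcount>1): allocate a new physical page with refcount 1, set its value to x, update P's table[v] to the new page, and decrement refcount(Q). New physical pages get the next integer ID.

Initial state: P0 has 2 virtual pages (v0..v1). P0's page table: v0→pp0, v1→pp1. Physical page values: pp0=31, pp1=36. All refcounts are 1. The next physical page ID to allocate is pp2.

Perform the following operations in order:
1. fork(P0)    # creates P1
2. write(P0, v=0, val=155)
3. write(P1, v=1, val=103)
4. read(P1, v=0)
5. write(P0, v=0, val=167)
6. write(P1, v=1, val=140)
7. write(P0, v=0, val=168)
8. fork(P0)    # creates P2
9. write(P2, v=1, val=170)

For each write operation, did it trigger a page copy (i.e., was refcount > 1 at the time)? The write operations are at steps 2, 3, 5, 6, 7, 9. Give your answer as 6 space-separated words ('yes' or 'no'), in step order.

Op 1: fork(P0) -> P1. 2 ppages; refcounts: pp0:2 pp1:2
Op 2: write(P0, v0, 155). refcount(pp0)=2>1 -> COPY to pp2. 3 ppages; refcounts: pp0:1 pp1:2 pp2:1
Op 3: write(P1, v1, 103). refcount(pp1)=2>1 -> COPY to pp3. 4 ppages; refcounts: pp0:1 pp1:1 pp2:1 pp3:1
Op 4: read(P1, v0) -> 31. No state change.
Op 5: write(P0, v0, 167). refcount(pp2)=1 -> write in place. 4 ppages; refcounts: pp0:1 pp1:1 pp2:1 pp3:1
Op 6: write(P1, v1, 140). refcount(pp3)=1 -> write in place. 4 ppages; refcounts: pp0:1 pp1:1 pp2:1 pp3:1
Op 7: write(P0, v0, 168). refcount(pp2)=1 -> write in place. 4 ppages; refcounts: pp0:1 pp1:1 pp2:1 pp3:1
Op 8: fork(P0) -> P2. 4 ppages; refcounts: pp0:1 pp1:2 pp2:2 pp3:1
Op 9: write(P2, v1, 170). refcount(pp1)=2>1 -> COPY to pp4. 5 ppages; refcounts: pp0:1 pp1:1 pp2:2 pp3:1 pp4:1

yes yes no no no yes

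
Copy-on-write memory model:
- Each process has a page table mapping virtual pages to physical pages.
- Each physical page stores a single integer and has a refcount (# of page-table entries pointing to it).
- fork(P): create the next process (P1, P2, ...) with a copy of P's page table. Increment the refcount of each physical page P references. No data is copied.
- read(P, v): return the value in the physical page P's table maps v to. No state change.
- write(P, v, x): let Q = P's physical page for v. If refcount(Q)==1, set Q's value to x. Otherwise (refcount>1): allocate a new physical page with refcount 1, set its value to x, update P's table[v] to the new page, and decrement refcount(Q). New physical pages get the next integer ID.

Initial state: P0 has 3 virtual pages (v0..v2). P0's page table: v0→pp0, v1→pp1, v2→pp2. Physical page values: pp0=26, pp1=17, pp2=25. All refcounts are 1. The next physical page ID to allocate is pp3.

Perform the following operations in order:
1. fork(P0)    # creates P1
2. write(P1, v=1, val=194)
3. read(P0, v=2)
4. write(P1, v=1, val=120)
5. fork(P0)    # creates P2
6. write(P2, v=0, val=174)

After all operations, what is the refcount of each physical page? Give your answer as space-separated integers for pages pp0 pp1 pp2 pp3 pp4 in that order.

Op 1: fork(P0) -> P1. 3 ppages; refcounts: pp0:2 pp1:2 pp2:2
Op 2: write(P1, v1, 194). refcount(pp1)=2>1 -> COPY to pp3. 4 ppages; refcounts: pp0:2 pp1:1 pp2:2 pp3:1
Op 3: read(P0, v2) -> 25. No state change.
Op 4: write(P1, v1, 120). refcount(pp3)=1 -> write in place. 4 ppages; refcounts: pp0:2 pp1:1 pp2:2 pp3:1
Op 5: fork(P0) -> P2. 4 ppages; refcounts: pp0:3 pp1:2 pp2:3 pp3:1
Op 6: write(P2, v0, 174). refcount(pp0)=3>1 -> COPY to pp4. 5 ppages; refcounts: pp0:2 pp1:2 pp2:3 pp3:1 pp4:1

Answer: 2 2 3 1 1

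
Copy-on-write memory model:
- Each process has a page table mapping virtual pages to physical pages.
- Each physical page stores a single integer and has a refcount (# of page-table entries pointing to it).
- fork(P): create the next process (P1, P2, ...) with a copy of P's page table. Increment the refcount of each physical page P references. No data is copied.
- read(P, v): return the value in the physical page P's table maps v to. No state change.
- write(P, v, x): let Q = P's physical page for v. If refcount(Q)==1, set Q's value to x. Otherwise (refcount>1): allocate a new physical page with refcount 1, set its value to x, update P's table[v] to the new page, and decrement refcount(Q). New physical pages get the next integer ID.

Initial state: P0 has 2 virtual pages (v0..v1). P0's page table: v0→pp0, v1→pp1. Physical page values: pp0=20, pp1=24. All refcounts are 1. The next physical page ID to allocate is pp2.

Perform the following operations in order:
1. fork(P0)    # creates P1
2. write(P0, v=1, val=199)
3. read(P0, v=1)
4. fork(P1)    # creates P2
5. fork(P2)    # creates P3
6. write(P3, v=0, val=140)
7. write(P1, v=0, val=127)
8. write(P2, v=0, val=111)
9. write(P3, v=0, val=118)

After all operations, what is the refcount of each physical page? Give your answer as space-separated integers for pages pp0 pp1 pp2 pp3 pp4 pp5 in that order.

Op 1: fork(P0) -> P1. 2 ppages; refcounts: pp0:2 pp1:2
Op 2: write(P0, v1, 199). refcount(pp1)=2>1 -> COPY to pp2. 3 ppages; refcounts: pp0:2 pp1:1 pp2:1
Op 3: read(P0, v1) -> 199. No state change.
Op 4: fork(P1) -> P2. 3 ppages; refcounts: pp0:3 pp1:2 pp2:1
Op 5: fork(P2) -> P3. 3 ppages; refcounts: pp0:4 pp1:3 pp2:1
Op 6: write(P3, v0, 140). refcount(pp0)=4>1 -> COPY to pp3. 4 ppages; refcounts: pp0:3 pp1:3 pp2:1 pp3:1
Op 7: write(P1, v0, 127). refcount(pp0)=3>1 -> COPY to pp4. 5 ppages; refcounts: pp0:2 pp1:3 pp2:1 pp3:1 pp4:1
Op 8: write(P2, v0, 111). refcount(pp0)=2>1 -> COPY to pp5. 6 ppages; refcounts: pp0:1 pp1:3 pp2:1 pp3:1 pp4:1 pp5:1
Op 9: write(P3, v0, 118). refcount(pp3)=1 -> write in place. 6 ppages; refcounts: pp0:1 pp1:3 pp2:1 pp3:1 pp4:1 pp5:1

Answer: 1 3 1 1 1 1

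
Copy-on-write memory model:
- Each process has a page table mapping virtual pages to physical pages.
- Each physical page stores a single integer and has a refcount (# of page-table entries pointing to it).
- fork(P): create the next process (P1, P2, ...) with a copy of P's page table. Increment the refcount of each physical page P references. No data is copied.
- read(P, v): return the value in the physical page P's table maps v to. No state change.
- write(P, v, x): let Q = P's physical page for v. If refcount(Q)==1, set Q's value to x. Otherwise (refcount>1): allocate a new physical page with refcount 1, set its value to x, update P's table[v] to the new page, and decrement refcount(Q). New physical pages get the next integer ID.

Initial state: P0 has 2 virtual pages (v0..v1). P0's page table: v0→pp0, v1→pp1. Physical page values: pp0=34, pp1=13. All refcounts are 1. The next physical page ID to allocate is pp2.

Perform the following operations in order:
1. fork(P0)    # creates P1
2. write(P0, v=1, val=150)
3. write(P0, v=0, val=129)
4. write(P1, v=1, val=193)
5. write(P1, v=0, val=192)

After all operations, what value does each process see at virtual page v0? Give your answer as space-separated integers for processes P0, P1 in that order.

Answer: 129 192

Derivation:
Op 1: fork(P0) -> P1. 2 ppages; refcounts: pp0:2 pp1:2
Op 2: write(P0, v1, 150). refcount(pp1)=2>1 -> COPY to pp2. 3 ppages; refcounts: pp0:2 pp1:1 pp2:1
Op 3: write(P0, v0, 129). refcount(pp0)=2>1 -> COPY to pp3. 4 ppages; refcounts: pp0:1 pp1:1 pp2:1 pp3:1
Op 4: write(P1, v1, 193). refcount(pp1)=1 -> write in place. 4 ppages; refcounts: pp0:1 pp1:1 pp2:1 pp3:1
Op 5: write(P1, v0, 192). refcount(pp0)=1 -> write in place. 4 ppages; refcounts: pp0:1 pp1:1 pp2:1 pp3:1
P0: v0 -> pp3 = 129
P1: v0 -> pp0 = 192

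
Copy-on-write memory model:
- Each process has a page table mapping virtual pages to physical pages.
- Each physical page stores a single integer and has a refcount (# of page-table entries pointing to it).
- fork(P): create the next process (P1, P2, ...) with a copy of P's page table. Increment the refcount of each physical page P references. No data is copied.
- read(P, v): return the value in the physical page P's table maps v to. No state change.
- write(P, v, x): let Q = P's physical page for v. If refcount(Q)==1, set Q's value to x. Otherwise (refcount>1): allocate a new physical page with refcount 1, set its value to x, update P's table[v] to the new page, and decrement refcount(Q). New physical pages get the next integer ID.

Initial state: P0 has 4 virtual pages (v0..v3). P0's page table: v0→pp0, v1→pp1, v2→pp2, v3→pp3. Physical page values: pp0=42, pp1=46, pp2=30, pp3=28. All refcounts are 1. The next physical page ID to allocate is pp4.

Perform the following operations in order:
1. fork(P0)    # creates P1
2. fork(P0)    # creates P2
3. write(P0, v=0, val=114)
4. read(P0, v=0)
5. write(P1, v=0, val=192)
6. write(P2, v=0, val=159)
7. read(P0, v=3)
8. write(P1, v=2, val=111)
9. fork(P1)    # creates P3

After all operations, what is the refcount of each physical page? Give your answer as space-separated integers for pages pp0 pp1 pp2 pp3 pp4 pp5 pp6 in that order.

Answer: 1 4 2 4 1 2 2

Derivation:
Op 1: fork(P0) -> P1. 4 ppages; refcounts: pp0:2 pp1:2 pp2:2 pp3:2
Op 2: fork(P0) -> P2. 4 ppages; refcounts: pp0:3 pp1:3 pp2:3 pp3:3
Op 3: write(P0, v0, 114). refcount(pp0)=3>1 -> COPY to pp4. 5 ppages; refcounts: pp0:2 pp1:3 pp2:3 pp3:3 pp4:1
Op 4: read(P0, v0) -> 114. No state change.
Op 5: write(P1, v0, 192). refcount(pp0)=2>1 -> COPY to pp5. 6 ppages; refcounts: pp0:1 pp1:3 pp2:3 pp3:3 pp4:1 pp5:1
Op 6: write(P2, v0, 159). refcount(pp0)=1 -> write in place. 6 ppages; refcounts: pp0:1 pp1:3 pp2:3 pp3:3 pp4:1 pp5:1
Op 7: read(P0, v3) -> 28. No state change.
Op 8: write(P1, v2, 111). refcount(pp2)=3>1 -> COPY to pp6. 7 ppages; refcounts: pp0:1 pp1:3 pp2:2 pp3:3 pp4:1 pp5:1 pp6:1
Op 9: fork(P1) -> P3. 7 ppages; refcounts: pp0:1 pp1:4 pp2:2 pp3:4 pp4:1 pp5:2 pp6:2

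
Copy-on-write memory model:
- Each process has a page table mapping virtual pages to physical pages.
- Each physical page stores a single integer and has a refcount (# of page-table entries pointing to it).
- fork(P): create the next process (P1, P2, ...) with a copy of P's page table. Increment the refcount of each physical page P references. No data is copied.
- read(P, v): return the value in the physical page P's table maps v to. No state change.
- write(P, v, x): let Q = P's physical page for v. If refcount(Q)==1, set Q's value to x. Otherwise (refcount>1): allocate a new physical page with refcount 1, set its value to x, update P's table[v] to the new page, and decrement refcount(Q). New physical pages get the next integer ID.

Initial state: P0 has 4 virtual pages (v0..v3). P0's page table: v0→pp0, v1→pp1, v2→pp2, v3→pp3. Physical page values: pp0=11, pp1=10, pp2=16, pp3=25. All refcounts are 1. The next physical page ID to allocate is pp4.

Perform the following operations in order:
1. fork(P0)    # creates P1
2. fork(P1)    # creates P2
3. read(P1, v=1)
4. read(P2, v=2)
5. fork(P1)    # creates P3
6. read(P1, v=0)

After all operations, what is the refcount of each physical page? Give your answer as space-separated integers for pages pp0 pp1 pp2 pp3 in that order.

Answer: 4 4 4 4

Derivation:
Op 1: fork(P0) -> P1. 4 ppages; refcounts: pp0:2 pp1:2 pp2:2 pp3:2
Op 2: fork(P1) -> P2. 4 ppages; refcounts: pp0:3 pp1:3 pp2:3 pp3:3
Op 3: read(P1, v1) -> 10. No state change.
Op 4: read(P2, v2) -> 16. No state change.
Op 5: fork(P1) -> P3. 4 ppages; refcounts: pp0:4 pp1:4 pp2:4 pp3:4
Op 6: read(P1, v0) -> 11. No state change.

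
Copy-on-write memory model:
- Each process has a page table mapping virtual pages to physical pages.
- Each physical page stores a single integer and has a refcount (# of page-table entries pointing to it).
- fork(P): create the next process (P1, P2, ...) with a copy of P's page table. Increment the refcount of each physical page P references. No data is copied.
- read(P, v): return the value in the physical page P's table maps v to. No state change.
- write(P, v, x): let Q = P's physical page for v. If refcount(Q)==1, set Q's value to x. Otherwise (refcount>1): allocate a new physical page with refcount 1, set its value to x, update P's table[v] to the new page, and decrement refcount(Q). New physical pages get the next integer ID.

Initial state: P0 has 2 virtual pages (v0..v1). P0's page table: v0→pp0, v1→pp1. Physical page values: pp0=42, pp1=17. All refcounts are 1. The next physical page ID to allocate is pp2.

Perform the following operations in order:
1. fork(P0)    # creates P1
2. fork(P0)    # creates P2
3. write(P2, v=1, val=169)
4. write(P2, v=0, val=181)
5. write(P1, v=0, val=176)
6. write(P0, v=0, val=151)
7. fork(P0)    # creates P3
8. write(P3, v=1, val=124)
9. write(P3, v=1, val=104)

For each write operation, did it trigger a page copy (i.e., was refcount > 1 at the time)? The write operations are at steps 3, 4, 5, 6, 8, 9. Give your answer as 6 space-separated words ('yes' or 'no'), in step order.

Op 1: fork(P0) -> P1. 2 ppages; refcounts: pp0:2 pp1:2
Op 2: fork(P0) -> P2. 2 ppages; refcounts: pp0:3 pp1:3
Op 3: write(P2, v1, 169). refcount(pp1)=3>1 -> COPY to pp2. 3 ppages; refcounts: pp0:3 pp1:2 pp2:1
Op 4: write(P2, v0, 181). refcount(pp0)=3>1 -> COPY to pp3. 4 ppages; refcounts: pp0:2 pp1:2 pp2:1 pp3:1
Op 5: write(P1, v0, 176). refcount(pp0)=2>1 -> COPY to pp4. 5 ppages; refcounts: pp0:1 pp1:2 pp2:1 pp3:1 pp4:1
Op 6: write(P0, v0, 151). refcount(pp0)=1 -> write in place. 5 ppages; refcounts: pp0:1 pp1:2 pp2:1 pp3:1 pp4:1
Op 7: fork(P0) -> P3. 5 ppages; refcounts: pp0:2 pp1:3 pp2:1 pp3:1 pp4:1
Op 8: write(P3, v1, 124). refcount(pp1)=3>1 -> COPY to pp5. 6 ppages; refcounts: pp0:2 pp1:2 pp2:1 pp3:1 pp4:1 pp5:1
Op 9: write(P3, v1, 104). refcount(pp5)=1 -> write in place. 6 ppages; refcounts: pp0:2 pp1:2 pp2:1 pp3:1 pp4:1 pp5:1

yes yes yes no yes no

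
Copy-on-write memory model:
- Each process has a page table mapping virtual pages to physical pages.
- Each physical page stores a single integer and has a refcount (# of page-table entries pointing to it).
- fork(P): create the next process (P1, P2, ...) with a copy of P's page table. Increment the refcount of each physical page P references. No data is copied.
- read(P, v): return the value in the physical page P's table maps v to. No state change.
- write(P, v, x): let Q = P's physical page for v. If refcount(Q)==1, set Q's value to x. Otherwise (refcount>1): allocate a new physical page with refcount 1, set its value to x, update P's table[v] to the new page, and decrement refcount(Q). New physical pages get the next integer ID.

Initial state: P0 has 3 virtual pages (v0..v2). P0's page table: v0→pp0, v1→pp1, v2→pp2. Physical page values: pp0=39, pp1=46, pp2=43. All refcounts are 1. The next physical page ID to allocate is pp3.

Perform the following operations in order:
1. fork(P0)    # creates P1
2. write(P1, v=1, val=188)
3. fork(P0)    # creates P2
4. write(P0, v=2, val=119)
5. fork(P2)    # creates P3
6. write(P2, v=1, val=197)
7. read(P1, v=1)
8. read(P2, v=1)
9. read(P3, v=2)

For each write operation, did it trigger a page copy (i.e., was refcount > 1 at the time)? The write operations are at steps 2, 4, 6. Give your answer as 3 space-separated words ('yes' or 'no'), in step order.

Op 1: fork(P0) -> P1. 3 ppages; refcounts: pp0:2 pp1:2 pp2:2
Op 2: write(P1, v1, 188). refcount(pp1)=2>1 -> COPY to pp3. 4 ppages; refcounts: pp0:2 pp1:1 pp2:2 pp3:1
Op 3: fork(P0) -> P2. 4 ppages; refcounts: pp0:3 pp1:2 pp2:3 pp3:1
Op 4: write(P0, v2, 119). refcount(pp2)=3>1 -> COPY to pp4. 5 ppages; refcounts: pp0:3 pp1:2 pp2:2 pp3:1 pp4:1
Op 5: fork(P2) -> P3. 5 ppages; refcounts: pp0:4 pp1:3 pp2:3 pp3:1 pp4:1
Op 6: write(P2, v1, 197). refcount(pp1)=3>1 -> COPY to pp5. 6 ppages; refcounts: pp0:4 pp1:2 pp2:3 pp3:1 pp4:1 pp5:1
Op 7: read(P1, v1) -> 188. No state change.
Op 8: read(P2, v1) -> 197. No state change.
Op 9: read(P3, v2) -> 43. No state change.

yes yes yes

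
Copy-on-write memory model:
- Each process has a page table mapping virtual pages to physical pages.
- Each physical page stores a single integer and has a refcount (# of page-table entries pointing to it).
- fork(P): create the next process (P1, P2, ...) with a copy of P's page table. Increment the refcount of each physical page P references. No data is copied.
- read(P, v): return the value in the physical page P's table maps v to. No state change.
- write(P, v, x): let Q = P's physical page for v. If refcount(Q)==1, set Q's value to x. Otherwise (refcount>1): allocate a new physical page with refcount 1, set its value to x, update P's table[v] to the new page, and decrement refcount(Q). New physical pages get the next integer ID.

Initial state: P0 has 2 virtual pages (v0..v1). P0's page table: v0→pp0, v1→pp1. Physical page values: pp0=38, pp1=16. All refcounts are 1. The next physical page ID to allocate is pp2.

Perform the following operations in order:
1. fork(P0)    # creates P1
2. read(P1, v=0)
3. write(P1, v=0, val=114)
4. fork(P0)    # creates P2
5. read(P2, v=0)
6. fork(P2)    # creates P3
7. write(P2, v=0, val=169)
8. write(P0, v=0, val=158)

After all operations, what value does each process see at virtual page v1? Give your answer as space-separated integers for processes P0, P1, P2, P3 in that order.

Answer: 16 16 16 16

Derivation:
Op 1: fork(P0) -> P1. 2 ppages; refcounts: pp0:2 pp1:2
Op 2: read(P1, v0) -> 38. No state change.
Op 3: write(P1, v0, 114). refcount(pp0)=2>1 -> COPY to pp2. 3 ppages; refcounts: pp0:1 pp1:2 pp2:1
Op 4: fork(P0) -> P2. 3 ppages; refcounts: pp0:2 pp1:3 pp2:1
Op 5: read(P2, v0) -> 38. No state change.
Op 6: fork(P2) -> P3. 3 ppages; refcounts: pp0:3 pp1:4 pp2:1
Op 7: write(P2, v0, 169). refcount(pp0)=3>1 -> COPY to pp3. 4 ppages; refcounts: pp0:2 pp1:4 pp2:1 pp3:1
Op 8: write(P0, v0, 158). refcount(pp0)=2>1 -> COPY to pp4. 5 ppages; refcounts: pp0:1 pp1:4 pp2:1 pp3:1 pp4:1
P0: v1 -> pp1 = 16
P1: v1 -> pp1 = 16
P2: v1 -> pp1 = 16
P3: v1 -> pp1 = 16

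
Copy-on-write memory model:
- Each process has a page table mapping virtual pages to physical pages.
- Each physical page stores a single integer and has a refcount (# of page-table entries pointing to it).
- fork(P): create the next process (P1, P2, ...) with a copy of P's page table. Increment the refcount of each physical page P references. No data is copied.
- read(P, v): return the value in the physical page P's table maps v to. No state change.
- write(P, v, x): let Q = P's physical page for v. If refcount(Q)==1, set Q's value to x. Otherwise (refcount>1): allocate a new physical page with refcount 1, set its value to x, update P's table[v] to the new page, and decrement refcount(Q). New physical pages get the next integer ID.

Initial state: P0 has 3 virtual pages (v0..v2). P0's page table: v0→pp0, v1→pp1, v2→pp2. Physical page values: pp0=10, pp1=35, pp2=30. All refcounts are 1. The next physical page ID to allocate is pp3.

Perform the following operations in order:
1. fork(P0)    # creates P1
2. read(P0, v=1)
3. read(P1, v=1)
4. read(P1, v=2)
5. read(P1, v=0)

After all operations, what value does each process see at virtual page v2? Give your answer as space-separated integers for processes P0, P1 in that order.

Answer: 30 30

Derivation:
Op 1: fork(P0) -> P1. 3 ppages; refcounts: pp0:2 pp1:2 pp2:2
Op 2: read(P0, v1) -> 35. No state change.
Op 3: read(P1, v1) -> 35. No state change.
Op 4: read(P1, v2) -> 30. No state change.
Op 5: read(P1, v0) -> 10. No state change.
P0: v2 -> pp2 = 30
P1: v2 -> pp2 = 30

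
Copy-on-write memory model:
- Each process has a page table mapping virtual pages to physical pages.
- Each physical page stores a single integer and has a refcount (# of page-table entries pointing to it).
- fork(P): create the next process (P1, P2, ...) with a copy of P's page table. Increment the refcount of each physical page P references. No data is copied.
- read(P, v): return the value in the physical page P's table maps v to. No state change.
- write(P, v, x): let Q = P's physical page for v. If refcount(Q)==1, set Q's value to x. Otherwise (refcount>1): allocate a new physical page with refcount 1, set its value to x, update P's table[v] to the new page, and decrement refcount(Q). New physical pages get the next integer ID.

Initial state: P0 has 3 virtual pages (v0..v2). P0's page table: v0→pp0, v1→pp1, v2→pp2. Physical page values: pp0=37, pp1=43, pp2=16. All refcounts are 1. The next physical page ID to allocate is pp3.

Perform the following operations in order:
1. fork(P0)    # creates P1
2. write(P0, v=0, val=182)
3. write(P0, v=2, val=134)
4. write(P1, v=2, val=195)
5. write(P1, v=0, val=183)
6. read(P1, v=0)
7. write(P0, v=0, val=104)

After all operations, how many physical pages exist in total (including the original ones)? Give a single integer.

Op 1: fork(P0) -> P1. 3 ppages; refcounts: pp0:2 pp1:2 pp2:2
Op 2: write(P0, v0, 182). refcount(pp0)=2>1 -> COPY to pp3. 4 ppages; refcounts: pp0:1 pp1:2 pp2:2 pp3:1
Op 3: write(P0, v2, 134). refcount(pp2)=2>1 -> COPY to pp4. 5 ppages; refcounts: pp0:1 pp1:2 pp2:1 pp3:1 pp4:1
Op 4: write(P1, v2, 195). refcount(pp2)=1 -> write in place. 5 ppages; refcounts: pp0:1 pp1:2 pp2:1 pp3:1 pp4:1
Op 5: write(P1, v0, 183). refcount(pp0)=1 -> write in place. 5 ppages; refcounts: pp0:1 pp1:2 pp2:1 pp3:1 pp4:1
Op 6: read(P1, v0) -> 183. No state change.
Op 7: write(P0, v0, 104). refcount(pp3)=1 -> write in place. 5 ppages; refcounts: pp0:1 pp1:2 pp2:1 pp3:1 pp4:1

Answer: 5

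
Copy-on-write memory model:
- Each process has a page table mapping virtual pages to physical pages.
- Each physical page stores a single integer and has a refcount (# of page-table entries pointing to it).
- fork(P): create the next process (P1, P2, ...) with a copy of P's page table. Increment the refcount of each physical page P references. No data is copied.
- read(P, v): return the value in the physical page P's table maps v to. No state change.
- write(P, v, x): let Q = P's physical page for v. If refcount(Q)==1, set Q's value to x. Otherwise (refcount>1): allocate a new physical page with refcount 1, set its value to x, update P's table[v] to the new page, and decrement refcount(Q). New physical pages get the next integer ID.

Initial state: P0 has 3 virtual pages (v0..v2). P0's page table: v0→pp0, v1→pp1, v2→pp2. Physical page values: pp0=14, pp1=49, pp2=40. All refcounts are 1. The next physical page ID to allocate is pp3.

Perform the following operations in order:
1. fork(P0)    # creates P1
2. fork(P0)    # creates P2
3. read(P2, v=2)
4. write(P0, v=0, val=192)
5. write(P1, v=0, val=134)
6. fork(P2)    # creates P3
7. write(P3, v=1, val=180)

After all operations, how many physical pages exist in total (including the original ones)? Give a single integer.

Op 1: fork(P0) -> P1. 3 ppages; refcounts: pp0:2 pp1:2 pp2:2
Op 2: fork(P0) -> P2. 3 ppages; refcounts: pp0:3 pp1:3 pp2:3
Op 3: read(P2, v2) -> 40. No state change.
Op 4: write(P0, v0, 192). refcount(pp0)=3>1 -> COPY to pp3. 4 ppages; refcounts: pp0:2 pp1:3 pp2:3 pp3:1
Op 5: write(P1, v0, 134). refcount(pp0)=2>1 -> COPY to pp4. 5 ppages; refcounts: pp0:1 pp1:3 pp2:3 pp3:1 pp4:1
Op 6: fork(P2) -> P3. 5 ppages; refcounts: pp0:2 pp1:4 pp2:4 pp3:1 pp4:1
Op 7: write(P3, v1, 180). refcount(pp1)=4>1 -> COPY to pp5. 6 ppages; refcounts: pp0:2 pp1:3 pp2:4 pp3:1 pp4:1 pp5:1

Answer: 6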